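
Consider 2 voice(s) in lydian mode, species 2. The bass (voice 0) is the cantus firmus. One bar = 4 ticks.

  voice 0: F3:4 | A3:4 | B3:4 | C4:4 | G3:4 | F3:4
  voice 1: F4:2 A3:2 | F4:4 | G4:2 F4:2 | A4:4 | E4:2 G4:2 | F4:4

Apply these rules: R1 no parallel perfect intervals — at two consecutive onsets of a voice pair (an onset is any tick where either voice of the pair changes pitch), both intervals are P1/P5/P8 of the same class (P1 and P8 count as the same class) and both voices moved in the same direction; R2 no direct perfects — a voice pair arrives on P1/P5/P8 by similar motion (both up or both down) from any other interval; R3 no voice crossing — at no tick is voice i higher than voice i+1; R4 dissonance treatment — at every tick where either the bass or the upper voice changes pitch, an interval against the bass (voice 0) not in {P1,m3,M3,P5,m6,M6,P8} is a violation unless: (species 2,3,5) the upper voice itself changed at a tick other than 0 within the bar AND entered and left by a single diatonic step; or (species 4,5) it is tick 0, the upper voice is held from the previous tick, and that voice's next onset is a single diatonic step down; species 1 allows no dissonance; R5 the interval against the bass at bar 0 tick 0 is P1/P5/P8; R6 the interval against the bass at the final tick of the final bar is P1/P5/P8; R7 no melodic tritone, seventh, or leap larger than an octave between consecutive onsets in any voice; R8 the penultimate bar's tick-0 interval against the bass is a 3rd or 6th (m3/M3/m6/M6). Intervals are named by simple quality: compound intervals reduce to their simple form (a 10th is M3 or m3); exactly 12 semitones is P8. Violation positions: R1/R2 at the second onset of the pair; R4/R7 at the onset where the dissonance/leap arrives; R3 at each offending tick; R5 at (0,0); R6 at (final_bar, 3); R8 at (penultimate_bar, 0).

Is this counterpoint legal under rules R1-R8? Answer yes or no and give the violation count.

bar 0: v0=F3 v1=F4 (P8)
bar 1: v0=A3 v1=F4 (m6)
bar 2: v0=B3 v1=G4 (m6)
bar 3: v0=C4 v1=A4 (M6)
bar 4: v0=G3 v1=E4 (M6)
bar 5: v0=F3 v1=F4 (P8)
  R4 @ bar2.2: B3/F4 TT untreated
  R1 @ bar5.0: G3/G4 P8 -> F3/F4 P8 similar

No (2 violations)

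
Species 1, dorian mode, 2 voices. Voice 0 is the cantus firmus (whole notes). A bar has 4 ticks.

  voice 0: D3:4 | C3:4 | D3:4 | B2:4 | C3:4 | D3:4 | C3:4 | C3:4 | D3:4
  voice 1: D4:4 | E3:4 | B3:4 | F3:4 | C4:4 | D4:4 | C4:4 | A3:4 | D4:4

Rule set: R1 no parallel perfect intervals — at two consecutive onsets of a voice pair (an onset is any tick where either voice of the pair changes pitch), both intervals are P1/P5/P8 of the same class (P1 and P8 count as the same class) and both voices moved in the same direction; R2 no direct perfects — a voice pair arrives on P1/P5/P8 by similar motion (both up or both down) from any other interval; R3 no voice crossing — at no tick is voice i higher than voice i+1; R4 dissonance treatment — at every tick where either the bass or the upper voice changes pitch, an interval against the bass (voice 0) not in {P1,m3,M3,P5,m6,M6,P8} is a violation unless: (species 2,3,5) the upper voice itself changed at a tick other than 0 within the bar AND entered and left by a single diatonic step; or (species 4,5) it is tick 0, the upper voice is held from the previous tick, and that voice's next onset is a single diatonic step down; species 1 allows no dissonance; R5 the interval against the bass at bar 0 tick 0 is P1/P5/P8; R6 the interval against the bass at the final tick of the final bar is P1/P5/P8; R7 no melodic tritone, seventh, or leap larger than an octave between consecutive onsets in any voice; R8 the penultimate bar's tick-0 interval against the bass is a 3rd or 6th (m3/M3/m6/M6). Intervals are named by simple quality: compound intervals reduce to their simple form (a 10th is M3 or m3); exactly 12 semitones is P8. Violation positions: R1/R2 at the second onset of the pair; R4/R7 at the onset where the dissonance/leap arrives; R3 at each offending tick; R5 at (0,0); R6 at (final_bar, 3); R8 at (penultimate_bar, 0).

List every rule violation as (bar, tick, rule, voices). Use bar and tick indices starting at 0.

(1, 0, R7, (1,))
(3, 0, R4, (0, 1))
(3, 0, R7, (1,))
(4, 0, R2, (0, 1))
(5, 0, R1, (0, 1))
(6, 0, R1, (0, 1))
(8, 0, R2, (0, 1))

bar 0: v0=D3 v1=D4 downbeat P8
bar 1: v0=C3 v1=E3 downbeat M3
bar 2: v0=D3 v1=B3 downbeat M6
bar 3: v0=B2 v1=F3 downbeat TT
bar 4: v0=C3 v1=C4 downbeat P8
bar 5: v0=D3 v1=D4 downbeat P8
bar 6: v0=C3 v1=C4 downbeat P8
bar 7: v0=C3 v1=A3 downbeat M6
bar 8: v0=D3 v1=D4 downbeat P8
  -> R7 @ bar 1 tick 0 v(1,): D4->E3 leap 10st
  -> R4 @ bar 3 tick 0 v(0, 1): B2/F3 TT untreated
  -> R7 @ bar 3 tick 0 v(1,): B3->F3 leap 6st
  -> R2 @ bar 4 tick 0 v(0, 1): B2/F3 TT -> C3/C4 P8 similar
  -> R1 @ bar 5 tick 0 v(0, 1): C3/C4 P8 -> D3/D4 P8 similar
  -> R1 @ bar 6 tick 0 v(0, 1): D3/D4 P8 -> C3/C4 P8 similar
  -> R2 @ bar 8 tick 0 v(0, 1): C3/A3 M6 -> D3/D4 P8 similar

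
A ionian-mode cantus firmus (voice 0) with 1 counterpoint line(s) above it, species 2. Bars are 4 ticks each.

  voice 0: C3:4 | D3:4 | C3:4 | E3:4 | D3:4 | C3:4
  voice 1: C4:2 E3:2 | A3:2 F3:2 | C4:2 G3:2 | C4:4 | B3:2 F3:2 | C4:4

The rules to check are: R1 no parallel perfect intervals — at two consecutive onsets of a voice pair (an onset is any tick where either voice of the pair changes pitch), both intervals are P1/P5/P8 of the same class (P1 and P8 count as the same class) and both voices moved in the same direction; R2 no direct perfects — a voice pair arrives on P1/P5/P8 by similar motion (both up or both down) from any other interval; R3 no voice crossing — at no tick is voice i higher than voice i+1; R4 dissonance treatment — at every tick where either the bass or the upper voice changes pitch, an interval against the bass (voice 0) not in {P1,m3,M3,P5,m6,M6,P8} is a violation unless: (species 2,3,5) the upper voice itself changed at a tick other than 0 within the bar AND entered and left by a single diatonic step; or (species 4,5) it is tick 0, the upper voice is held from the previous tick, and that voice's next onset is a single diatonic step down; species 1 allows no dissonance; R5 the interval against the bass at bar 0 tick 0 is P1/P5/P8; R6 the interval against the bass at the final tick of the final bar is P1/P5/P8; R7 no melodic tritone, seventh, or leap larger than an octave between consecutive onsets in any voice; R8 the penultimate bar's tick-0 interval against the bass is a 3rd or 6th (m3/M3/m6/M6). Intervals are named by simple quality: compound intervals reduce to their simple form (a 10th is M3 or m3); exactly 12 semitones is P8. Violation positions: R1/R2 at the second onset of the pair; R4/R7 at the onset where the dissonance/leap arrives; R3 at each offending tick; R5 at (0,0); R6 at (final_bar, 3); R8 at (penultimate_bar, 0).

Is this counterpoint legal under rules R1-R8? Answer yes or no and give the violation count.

No (2 violations)

bar 0: v0=C3 v1=C4 (P8)
bar 1: v0=D3 v1=A3 (P5)
bar 2: v0=C3 v1=C4 (P8)
bar 3: v0=E3 v1=C4 (m6)
bar 4: v0=D3 v1=B3 (M6)
bar 5: v0=C3 v1=C4 (P8)
  R2 @ bar1.0: C3/E3 M3 -> D3/A3 P5 similar
  R7 @ bar4.2: B3->F3 leap 6st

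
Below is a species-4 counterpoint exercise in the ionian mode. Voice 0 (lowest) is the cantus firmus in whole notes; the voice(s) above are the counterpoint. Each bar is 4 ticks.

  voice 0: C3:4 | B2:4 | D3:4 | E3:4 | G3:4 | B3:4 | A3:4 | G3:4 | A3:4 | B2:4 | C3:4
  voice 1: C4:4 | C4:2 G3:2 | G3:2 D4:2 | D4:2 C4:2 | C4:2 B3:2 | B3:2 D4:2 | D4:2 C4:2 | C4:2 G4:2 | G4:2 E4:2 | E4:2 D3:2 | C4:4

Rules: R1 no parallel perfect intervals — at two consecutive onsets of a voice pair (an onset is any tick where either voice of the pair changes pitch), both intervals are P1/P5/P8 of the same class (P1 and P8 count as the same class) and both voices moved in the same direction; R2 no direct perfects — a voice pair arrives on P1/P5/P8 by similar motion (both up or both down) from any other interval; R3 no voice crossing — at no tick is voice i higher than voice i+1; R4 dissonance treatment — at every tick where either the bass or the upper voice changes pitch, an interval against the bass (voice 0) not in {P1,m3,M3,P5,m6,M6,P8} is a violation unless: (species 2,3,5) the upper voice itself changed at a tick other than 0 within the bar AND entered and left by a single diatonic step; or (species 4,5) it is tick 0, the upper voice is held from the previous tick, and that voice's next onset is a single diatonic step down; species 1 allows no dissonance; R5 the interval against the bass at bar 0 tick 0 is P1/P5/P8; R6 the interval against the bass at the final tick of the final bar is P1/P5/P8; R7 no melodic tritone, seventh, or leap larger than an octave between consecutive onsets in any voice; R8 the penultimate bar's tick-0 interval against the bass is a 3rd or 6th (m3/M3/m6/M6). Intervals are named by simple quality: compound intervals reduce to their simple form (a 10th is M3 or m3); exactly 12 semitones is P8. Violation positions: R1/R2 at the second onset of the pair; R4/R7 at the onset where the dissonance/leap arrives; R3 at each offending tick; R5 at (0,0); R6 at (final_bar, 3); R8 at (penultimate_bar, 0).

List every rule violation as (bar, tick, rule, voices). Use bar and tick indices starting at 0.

(1, 0, R4, (0, 1))
(2, 0, R4, (0, 1))
(7, 0, R4, (0, 1))
(8, 0, R4, (0, 1))
(9, 0, R4, (0, 1))
(9, 0, R7, (0,))
(9, 0, R8, (0, 1))
(9, 2, R7, (1,))
(10, 0, R2, (0, 1))
(10, 0, R7, (1,))

bar 0: v0=C3 v1=C4 downbeat P8
bar 1: v0=B2 v1=C4 downbeat m2
bar 2: v0=D3 v1=G3 downbeat P4
bar 3: v0=E3 v1=D4 downbeat m7
bar 4: v0=G3 v1=C4 downbeat P4
bar 5: v0=B3 v1=B3 downbeat P1
bar 6: v0=A3 v1=D4 downbeat P4
bar 7: v0=G3 v1=C4 downbeat P4
bar 8: v0=A3 v1=G4 downbeat m7
bar 9: v0=B2 v1=E4 downbeat P4
bar 10: v0=C3 v1=C4 downbeat P8
  -> R4 @ bar 1 tick 0 v(0, 1): B2/C4 m2 untreated
  -> R4 @ bar 2 tick 0 v(0, 1): D3/G3 P4 untreated
  -> R4 @ bar 7 tick 0 v(0, 1): G3/C4 P4 untreated
  -> R4 @ bar 8 tick 0 v(0, 1): A3/G4 m7 untreated
  -> R4 @ bar 9 tick 0 v(0, 1): B2/E4 P4 untreated
  -> R7 @ bar 9 tick 0 v(0,): A3->B2 leap 10st
  -> R8 @ bar 9 tick 0 v(0, 1): penult P4 not 3rd/6th
  -> R7 @ bar 9 tick 2 v(1,): E4->D3 leap 14st
  -> R2 @ bar 10 tick 0 v(0, 1): B2/D3 m3 -> C3/C4 P8 similar
  -> R7 @ bar 10 tick 0 v(1,): D3->C4 leap 10st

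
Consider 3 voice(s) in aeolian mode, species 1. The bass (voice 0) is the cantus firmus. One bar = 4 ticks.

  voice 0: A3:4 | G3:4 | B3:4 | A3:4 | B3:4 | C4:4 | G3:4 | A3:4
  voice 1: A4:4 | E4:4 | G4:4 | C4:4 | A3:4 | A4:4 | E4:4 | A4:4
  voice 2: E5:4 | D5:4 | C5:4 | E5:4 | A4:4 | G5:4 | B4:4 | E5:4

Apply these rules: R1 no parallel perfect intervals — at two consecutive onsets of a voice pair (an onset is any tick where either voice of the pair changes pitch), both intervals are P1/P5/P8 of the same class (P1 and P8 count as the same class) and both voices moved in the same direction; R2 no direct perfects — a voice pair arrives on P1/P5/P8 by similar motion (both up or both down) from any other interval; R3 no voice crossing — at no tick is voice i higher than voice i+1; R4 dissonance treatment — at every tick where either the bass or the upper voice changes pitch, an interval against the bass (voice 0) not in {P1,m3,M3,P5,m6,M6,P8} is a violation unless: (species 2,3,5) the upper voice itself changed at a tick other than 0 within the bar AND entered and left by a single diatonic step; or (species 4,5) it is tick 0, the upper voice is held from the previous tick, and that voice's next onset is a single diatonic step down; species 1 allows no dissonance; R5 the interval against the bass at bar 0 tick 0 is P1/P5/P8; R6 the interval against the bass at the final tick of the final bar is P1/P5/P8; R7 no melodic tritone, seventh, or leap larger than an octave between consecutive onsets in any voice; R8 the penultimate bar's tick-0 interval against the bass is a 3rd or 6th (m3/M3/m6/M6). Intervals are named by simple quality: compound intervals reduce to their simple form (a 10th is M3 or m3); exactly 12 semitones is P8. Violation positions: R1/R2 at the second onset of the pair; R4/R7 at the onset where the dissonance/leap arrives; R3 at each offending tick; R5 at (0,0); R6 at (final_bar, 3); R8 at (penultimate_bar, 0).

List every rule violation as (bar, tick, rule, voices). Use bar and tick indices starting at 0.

bar 0: v0=A3 v1=A4 v2=E5 downbeat P5
bar 1: v0=G3 v1=E4 v2=D5 downbeat P5
bar 2: v0=B3 v1=G4 v2=C5 downbeat m2
bar 3: v0=A3 v1=C4 v2=E5 downbeat P5
bar 4: v0=B3 v1=A3 v2=A4 downbeat m7
bar 5: v0=C4 v1=A4 v2=G5 downbeat P5
bar 6: v0=G3 v1=E4 v2=B4 downbeat M3
bar 7: v0=A3 v1=A4 v2=E5 downbeat P5
  -> R1 @ bar 1 tick 0 v(0, 2): A3/E5 P5 -> G3/D5 P5 similar
  -> R4 @ bar 2 tick 0 v(0, 2): B3/C5 m2 untreated
  -> R2 @ bar 4 tick 0 v(1, 2): C4/E5 M3 -> A3/A4 P8 similar
  -> R3 @ bar 4 tick 0 v(0, 1): B3 above A3
  -> R4 @ bar 4 tick 0 v(0, 1): B3/A3 M2 untreated
  -> R4 @ bar 4 tick 0 v(0, 2): B3/A4 m7 untreated
  -> R3 @ bar 4 tick 1 v(0, 1): B3 above A3
  -> R3 @ bar 4 tick 2 v(0, 1): B3 above A3
  -> R3 @ bar 4 tick 3 v(0, 1): B3 above A3
  -> R2 @ bar 5 tick 0 v(0, 2): B3/A4 m7 -> C4/G5 P5 similar
  -> R7 @ bar 5 tick 0 v(2,): A4->G5 leap 10st
  -> R2 @ bar 6 tick 0 v(1, 2): A4/G5 m7 -> E4/B4 P5 similar
  -> R1 @ bar 7 tick 0 v(1, 2): E4/B4 P5 -> A4/E5 P5 similar
  -> R2 @ bar 7 tick 0 v(0, 1): G3/E4 M6 -> A3/A4 P8 similar
  -> R2 @ bar 7 tick 0 v(0, 2): G3/B4 M3 -> A3/E5 P5 similar

(1, 0, R1, (0, 2))
(2, 0, R4, (0, 2))
(4, 0, R2, (1, 2))
(4, 0, R3, (0, 1))
(4, 0, R4, (0, 1))
(4, 0, R4, (0, 2))
(4, 1, R3, (0, 1))
(4, 2, R3, (0, 1))
(4, 3, R3, (0, 1))
(5, 0, R2, (0, 2))
(5, 0, R7, (2,))
(6, 0, R2, (1, 2))
(7, 0, R1, (1, 2))
(7, 0, R2, (0, 1))
(7, 0, R2, (0, 2))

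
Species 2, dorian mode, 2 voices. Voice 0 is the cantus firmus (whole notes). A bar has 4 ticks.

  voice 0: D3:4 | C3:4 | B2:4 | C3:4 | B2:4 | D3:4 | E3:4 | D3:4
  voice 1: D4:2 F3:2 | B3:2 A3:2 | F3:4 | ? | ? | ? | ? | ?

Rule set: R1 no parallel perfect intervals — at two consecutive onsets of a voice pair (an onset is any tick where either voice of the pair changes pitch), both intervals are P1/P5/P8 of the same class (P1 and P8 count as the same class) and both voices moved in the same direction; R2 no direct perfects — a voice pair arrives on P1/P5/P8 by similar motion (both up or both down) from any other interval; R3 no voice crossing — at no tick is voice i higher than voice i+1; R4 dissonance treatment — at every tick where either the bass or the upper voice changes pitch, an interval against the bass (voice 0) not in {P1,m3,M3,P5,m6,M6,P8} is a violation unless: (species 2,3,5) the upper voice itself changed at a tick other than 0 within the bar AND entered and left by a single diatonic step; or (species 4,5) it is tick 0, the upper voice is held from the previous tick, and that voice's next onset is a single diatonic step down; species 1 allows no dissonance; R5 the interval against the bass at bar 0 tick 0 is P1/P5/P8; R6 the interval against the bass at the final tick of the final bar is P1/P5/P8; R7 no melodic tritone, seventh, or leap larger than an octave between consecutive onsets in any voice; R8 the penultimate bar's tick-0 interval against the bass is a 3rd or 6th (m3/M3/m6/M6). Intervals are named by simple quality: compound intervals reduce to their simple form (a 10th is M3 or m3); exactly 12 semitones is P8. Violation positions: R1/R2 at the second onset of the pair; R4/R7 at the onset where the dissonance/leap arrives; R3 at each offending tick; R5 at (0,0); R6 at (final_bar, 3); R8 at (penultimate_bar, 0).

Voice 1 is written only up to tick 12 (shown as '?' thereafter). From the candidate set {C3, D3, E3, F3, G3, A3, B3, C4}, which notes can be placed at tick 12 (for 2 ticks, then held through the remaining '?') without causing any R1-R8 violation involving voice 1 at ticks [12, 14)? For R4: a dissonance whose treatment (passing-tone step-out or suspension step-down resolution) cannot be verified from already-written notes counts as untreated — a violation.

{A3, C3, E3}

C3: legal
D3: violates R4
E3: legal
F3: violates R4
G3: violates R2
A3: legal
B3: violates R4,R7
C4: violates R2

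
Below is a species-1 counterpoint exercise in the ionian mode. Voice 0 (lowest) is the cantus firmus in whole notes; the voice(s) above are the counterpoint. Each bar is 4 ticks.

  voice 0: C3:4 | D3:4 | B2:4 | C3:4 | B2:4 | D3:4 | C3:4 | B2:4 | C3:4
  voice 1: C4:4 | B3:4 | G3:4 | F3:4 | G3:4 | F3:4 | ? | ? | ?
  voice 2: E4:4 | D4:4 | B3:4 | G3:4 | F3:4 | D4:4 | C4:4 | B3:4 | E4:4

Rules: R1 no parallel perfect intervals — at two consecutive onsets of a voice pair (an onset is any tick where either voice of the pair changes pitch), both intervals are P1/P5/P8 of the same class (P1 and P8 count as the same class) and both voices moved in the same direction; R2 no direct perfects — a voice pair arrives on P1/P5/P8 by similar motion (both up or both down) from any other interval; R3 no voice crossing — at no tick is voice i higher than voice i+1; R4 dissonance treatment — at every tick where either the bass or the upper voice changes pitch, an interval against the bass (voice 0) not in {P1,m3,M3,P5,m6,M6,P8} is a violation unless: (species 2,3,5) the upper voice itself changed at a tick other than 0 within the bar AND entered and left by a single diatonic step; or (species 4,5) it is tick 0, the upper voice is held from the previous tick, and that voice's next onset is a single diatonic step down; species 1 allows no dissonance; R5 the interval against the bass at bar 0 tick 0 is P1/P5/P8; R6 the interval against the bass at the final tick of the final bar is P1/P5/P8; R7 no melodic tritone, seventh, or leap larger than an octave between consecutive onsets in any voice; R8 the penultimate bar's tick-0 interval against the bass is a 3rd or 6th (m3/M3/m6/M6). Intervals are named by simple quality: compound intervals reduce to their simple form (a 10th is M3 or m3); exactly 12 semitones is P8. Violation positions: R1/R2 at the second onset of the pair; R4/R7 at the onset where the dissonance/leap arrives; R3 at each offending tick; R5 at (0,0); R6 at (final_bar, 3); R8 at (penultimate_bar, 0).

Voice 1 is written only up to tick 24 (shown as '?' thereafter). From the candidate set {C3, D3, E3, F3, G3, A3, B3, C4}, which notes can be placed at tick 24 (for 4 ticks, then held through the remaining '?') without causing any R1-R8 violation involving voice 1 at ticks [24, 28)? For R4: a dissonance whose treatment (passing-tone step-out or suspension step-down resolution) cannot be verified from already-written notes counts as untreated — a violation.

C3: violates R2
D3: violates R4
E3: legal
F3: violates R4
G3: legal
A3: legal
B3: violates R4,R7
C4: legal

{A3, C4, E3, G3}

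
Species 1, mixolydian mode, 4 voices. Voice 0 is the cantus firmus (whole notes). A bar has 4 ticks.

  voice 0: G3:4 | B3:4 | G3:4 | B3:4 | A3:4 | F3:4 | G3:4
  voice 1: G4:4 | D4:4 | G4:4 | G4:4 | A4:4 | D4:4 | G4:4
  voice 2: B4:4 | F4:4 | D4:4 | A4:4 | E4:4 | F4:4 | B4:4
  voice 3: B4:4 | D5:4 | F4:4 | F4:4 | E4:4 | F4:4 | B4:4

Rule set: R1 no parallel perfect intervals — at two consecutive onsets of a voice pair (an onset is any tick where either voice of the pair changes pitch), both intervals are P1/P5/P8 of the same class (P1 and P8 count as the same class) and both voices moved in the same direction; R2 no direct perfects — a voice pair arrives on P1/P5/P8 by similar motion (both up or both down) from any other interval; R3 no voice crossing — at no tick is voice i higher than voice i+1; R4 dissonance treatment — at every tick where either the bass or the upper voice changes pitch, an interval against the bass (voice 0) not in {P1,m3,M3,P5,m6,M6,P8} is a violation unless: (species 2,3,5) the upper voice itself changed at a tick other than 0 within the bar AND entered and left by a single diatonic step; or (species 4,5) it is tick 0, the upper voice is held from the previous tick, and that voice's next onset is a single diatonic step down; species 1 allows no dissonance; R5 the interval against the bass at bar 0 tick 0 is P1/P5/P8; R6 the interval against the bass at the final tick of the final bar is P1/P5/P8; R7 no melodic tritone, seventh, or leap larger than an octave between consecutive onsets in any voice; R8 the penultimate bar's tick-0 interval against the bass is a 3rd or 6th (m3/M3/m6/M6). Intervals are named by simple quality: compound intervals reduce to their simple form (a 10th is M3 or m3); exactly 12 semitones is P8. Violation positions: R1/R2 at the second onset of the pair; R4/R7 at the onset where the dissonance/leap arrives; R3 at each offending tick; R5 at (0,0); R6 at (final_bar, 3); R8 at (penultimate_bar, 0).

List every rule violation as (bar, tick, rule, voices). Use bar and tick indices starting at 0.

bar 0: v0=G3 v1=G4 v2=B4 v3=B4 downbeat M3
bar 1: v0=B3 v1=D4 v2=F4 v3=D5 downbeat m3
bar 2: v0=G3 v1=G4 v2=D4 v3=F4 downbeat m7
bar 3: v0=B3 v1=G4 v2=A4 v3=F4 downbeat TT
bar 4: v0=A3 v1=A4 v2=E4 v3=E4 downbeat P5
bar 5: v0=F3 v1=D4 v2=F4 v3=F4 downbeat P8
bar 6: v0=G3 v1=G4 v2=B4 v3=B4 downbeat M3
  -> R5 @ bar 0 tick 0 v(0, 2): opens on M3
  -> R5 @ bar 0 tick 0 v(0, 3): opens on M3
  -> R4 @ bar 1 tick 0 v(0, 2): B3/F4 TT untreated
  -> R7 @ bar 1 tick 0 v(2,): B4->F4 leap 6st
  -> R2 @ bar 2 tick 0 v(0, 2): B3/F4 TT -> G3/D4 P5 similar
  -> R3 @ bar 2 tick 0 v(1, 2): G4 above D4
  -> R4 @ bar 2 tick 0 v(0, 3): G3/F4 m7 untreated
  -> R3 @ bar 2 tick 1 v(1, 2): G4 above D4
  -> R3 @ bar 2 tick 2 v(1, 2): G4 above D4
  -> R3 @ bar 2 tick 3 v(1, 2): G4 above D4
  -> R3 @ bar 3 tick 0 v(2, 3): A4 above F4
  -> R4 @ bar 3 tick 0 v(0, 2): B3/A4 m7 untreated
  -> R4 @ bar 3 tick 0 v(0, 3): B3/F4 TT untreated
  -> R3 @ bar 3 tick 1 v(2, 3): A4 above F4
  -> R3 @ bar 3 tick 2 v(2, 3): A4 above F4
  -> R3 @ bar 3 tick 3 v(2, 3): A4 above F4
  -> R2 @ bar 4 tick 0 v(0, 2): B3/A4 m7 -> A3/E4 P5 similar
  -> R2 @ bar 4 tick 0 v(0, 3): B3/F4 TT -> A3/E4 P5 similar
  -> R2 @ bar 4 tick 0 v(2, 3): A4/F4 M3 -> E4/E4 P1 similar
  -> R3 @ bar 4 tick 0 v(1, 2): A4 above E4
  -> R3 @ bar 4 tick 1 v(1, 2): A4 above E4
  -> R3 @ bar 4 tick 2 v(1, 2): A4 above E4
  -> R3 @ bar 4 tick 3 v(1, 2): A4 above E4
  -> R1 @ bar 5 tick 0 v(2, 3): E4/E4 P1 -> F4/F4 P1 similar
  -> R8 @ bar 5 tick 0 v(0, 2): penult P8 not 3rd/6th
  -> R8 @ bar 5 tick 0 v(0, 3): penult P8 not 3rd/6th
  -> R1 @ bar 6 tick 0 v(2, 3): F4/F4 P1 -> B4/B4 P1 similar
  -> R2 @ bar 6 tick 0 v(0, 1): F3/D4 M6 -> G3/G4 P8 similar
  -> R7 @ bar 6 tick 0 v(2,): F4->B4 leap 6st
  -> R7 @ bar 6 tick 0 v(3,): F4->B4 leap 6st
  -> R6 @ bar 6 tick 3 v(0, 2): closes on M3
  -> R6 @ bar 6 tick 3 v(0, 3): closes on M3

(0, 0, R5, (0, 2))
(0, 0, R5, (0, 3))
(1, 0, R4, (0, 2))
(1, 0, R7, (2,))
(2, 0, R2, (0, 2))
(2, 0, R3, (1, 2))
(2, 0, R4, (0, 3))
(2, 1, R3, (1, 2))
(2, 2, R3, (1, 2))
(2, 3, R3, (1, 2))
(3, 0, R3, (2, 3))
(3, 0, R4, (0, 2))
(3, 0, R4, (0, 3))
(3, 1, R3, (2, 3))
(3, 2, R3, (2, 3))
(3, 3, R3, (2, 3))
(4, 0, R2, (0, 2))
(4, 0, R2, (0, 3))
(4, 0, R2, (2, 3))
(4, 0, R3, (1, 2))
(4, 1, R3, (1, 2))
(4, 2, R3, (1, 2))
(4, 3, R3, (1, 2))
(5, 0, R1, (2, 3))
(5, 0, R8, (0, 2))
(5, 0, R8, (0, 3))
(6, 0, R1, (2, 3))
(6, 0, R2, (0, 1))
(6, 0, R7, (2,))
(6, 0, R7, (3,))
(6, 3, R6, (0, 2))
(6, 3, R6, (0, 3))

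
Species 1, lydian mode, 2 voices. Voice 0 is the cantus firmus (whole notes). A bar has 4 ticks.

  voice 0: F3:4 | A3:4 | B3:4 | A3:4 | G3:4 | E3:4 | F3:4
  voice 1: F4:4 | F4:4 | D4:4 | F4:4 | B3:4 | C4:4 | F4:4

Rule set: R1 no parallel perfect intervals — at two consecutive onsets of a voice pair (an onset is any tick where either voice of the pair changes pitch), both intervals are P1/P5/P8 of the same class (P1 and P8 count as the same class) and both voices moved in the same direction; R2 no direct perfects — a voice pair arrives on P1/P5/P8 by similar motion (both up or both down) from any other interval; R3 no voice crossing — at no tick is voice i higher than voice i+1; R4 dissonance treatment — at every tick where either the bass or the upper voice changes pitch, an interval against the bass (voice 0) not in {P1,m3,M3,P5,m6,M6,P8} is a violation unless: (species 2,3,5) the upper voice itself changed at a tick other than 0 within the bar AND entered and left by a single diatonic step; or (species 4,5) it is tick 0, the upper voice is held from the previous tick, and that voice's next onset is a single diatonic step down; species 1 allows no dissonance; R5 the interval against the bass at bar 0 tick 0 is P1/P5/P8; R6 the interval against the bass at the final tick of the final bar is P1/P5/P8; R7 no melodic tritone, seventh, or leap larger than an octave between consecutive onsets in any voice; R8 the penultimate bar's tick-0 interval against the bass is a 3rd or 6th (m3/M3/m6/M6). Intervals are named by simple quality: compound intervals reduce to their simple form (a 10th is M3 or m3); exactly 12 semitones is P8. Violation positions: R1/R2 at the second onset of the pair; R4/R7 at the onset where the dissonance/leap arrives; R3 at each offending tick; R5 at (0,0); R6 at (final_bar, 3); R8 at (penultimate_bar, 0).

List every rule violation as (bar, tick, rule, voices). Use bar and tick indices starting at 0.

(4, 0, R7, (1,))
(6, 0, R2, (0, 1))

bar 0: v0=F3 v1=F4 downbeat P8
bar 1: v0=A3 v1=F4 downbeat m6
bar 2: v0=B3 v1=D4 downbeat m3
bar 3: v0=A3 v1=F4 downbeat m6
bar 4: v0=G3 v1=B3 downbeat M3
bar 5: v0=E3 v1=C4 downbeat m6
bar 6: v0=F3 v1=F4 downbeat P8
  -> R7 @ bar 4 tick 0 v(1,): F4->B3 leap 6st
  -> R2 @ bar 6 tick 0 v(0, 1): E3/C4 m6 -> F3/F4 P8 similar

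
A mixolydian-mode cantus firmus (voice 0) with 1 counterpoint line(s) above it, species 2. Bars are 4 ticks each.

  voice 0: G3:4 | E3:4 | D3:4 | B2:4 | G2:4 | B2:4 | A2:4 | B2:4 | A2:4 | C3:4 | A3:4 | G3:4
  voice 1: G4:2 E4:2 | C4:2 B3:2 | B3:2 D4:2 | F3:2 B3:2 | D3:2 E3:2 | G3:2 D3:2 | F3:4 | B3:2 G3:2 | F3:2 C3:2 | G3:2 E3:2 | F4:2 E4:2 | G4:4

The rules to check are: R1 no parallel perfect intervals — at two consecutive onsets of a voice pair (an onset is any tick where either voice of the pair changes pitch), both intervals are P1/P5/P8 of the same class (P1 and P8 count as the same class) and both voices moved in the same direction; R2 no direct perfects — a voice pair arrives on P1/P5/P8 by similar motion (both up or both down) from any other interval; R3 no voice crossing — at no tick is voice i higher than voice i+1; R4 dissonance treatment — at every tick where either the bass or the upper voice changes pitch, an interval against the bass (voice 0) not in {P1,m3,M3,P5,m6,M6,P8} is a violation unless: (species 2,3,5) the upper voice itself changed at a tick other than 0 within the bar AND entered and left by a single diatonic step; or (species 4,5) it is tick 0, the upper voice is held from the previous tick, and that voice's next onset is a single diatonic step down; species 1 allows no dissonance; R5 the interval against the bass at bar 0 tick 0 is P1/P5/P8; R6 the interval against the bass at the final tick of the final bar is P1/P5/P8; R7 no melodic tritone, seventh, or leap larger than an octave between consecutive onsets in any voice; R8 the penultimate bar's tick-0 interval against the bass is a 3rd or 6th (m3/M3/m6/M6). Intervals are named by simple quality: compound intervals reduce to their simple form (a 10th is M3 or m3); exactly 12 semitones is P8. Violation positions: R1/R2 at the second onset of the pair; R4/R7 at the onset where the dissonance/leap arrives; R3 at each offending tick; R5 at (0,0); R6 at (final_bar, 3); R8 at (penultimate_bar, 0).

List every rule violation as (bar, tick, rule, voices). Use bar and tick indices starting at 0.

(3, 0, R4, (0, 1))
(3, 2, R7, (1,))
(4, 0, R2, (0, 1))
(7, 0, R2, (0, 1))
(7, 0, R7, (1,))
(9, 0, R2, (0, 1))
(10, 0, R7, (1,))

bar 0: v0=G3 v1=G4 downbeat P8
bar 1: v0=E3 v1=C4 downbeat m6
bar 2: v0=D3 v1=B3 downbeat M6
bar 3: v0=B2 v1=F3 downbeat TT
bar 4: v0=G2 v1=D3 downbeat P5
bar 5: v0=B2 v1=G3 downbeat m6
bar 6: v0=A2 v1=F3 downbeat m6
bar 7: v0=B2 v1=B3 downbeat P8
bar 8: v0=A2 v1=F3 downbeat m6
bar 9: v0=C3 v1=G3 downbeat P5
bar 10: v0=A3 v1=F4 downbeat m6
bar 11: v0=G3 v1=G4 downbeat P8
  -> R4 @ bar 3 tick 0 v(0, 1): B2/F3 TT untreated
  -> R7 @ bar 3 tick 2 v(1,): F3->B3 leap 6st
  -> R2 @ bar 4 tick 0 v(0, 1): B2/B3 P8 -> G2/D3 P5 similar
  -> R2 @ bar 7 tick 0 v(0, 1): A2/F3 m6 -> B2/B3 P8 similar
  -> R7 @ bar 7 tick 0 v(1,): F3->B3 leap 6st
  -> R2 @ bar 9 tick 0 v(0, 1): A2/C3 m3 -> C3/G3 P5 similar
  -> R7 @ bar 10 tick 0 v(1,): E3->F4 leap 13st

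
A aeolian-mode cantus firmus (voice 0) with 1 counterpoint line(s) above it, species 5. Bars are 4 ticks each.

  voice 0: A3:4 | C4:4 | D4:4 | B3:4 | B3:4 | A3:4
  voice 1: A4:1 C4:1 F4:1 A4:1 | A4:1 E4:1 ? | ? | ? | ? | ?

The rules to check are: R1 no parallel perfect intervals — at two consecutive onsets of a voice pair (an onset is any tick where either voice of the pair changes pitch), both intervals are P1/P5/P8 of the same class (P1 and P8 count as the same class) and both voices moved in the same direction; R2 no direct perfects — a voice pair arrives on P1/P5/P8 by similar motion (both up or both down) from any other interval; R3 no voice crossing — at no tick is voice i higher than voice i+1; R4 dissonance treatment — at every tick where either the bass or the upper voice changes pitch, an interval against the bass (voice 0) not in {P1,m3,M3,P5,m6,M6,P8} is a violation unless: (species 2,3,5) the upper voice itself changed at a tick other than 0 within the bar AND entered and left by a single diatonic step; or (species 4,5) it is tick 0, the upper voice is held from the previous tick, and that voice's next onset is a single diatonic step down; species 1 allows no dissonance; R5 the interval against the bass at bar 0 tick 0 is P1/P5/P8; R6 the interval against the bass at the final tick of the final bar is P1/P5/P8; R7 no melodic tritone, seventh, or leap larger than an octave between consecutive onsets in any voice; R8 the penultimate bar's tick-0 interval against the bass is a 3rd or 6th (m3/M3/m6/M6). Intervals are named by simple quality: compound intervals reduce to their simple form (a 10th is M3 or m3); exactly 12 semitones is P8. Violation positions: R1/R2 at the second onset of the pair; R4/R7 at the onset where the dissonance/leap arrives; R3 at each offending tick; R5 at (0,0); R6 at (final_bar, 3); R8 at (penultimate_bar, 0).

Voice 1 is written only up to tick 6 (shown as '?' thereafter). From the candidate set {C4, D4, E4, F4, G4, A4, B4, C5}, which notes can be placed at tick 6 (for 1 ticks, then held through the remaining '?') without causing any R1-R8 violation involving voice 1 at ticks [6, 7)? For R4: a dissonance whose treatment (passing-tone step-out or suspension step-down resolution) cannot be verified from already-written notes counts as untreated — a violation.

C4: legal
D4: violates R4
E4: legal
F4: violates R4
G4: legal
A4: legal
B4: violates R4
C5: legal

{A4, C4, C5, E4, G4}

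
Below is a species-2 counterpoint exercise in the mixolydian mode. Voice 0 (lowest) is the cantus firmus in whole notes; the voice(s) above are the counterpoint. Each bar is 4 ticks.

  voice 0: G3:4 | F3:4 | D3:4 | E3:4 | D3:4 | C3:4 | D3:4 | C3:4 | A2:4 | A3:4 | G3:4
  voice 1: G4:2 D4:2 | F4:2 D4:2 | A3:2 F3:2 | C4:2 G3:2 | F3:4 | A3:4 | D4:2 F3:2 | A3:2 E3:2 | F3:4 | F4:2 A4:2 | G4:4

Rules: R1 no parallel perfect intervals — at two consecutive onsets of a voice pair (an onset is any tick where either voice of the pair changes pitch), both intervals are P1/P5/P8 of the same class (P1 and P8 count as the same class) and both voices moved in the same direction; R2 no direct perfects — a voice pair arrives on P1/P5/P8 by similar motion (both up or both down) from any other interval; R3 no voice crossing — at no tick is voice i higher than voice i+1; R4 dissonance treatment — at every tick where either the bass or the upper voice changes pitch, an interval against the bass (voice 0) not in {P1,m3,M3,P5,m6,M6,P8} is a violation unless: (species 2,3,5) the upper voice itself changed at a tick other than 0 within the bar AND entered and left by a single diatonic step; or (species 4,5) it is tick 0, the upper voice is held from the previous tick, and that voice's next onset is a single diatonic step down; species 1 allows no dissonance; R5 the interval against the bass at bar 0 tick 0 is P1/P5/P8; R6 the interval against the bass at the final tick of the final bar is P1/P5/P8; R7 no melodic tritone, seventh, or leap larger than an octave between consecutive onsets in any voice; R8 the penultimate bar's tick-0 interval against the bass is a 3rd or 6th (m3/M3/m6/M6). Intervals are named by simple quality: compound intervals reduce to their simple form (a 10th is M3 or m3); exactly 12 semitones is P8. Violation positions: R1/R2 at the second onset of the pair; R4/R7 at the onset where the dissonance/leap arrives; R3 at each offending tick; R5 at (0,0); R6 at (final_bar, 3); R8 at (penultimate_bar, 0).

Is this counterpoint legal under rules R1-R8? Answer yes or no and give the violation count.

bar 0: v0=G3 v1=G4 (P8)
bar 1: v0=F3 v1=F4 (P8)
bar 2: v0=D3 v1=A3 (P5)
bar 3: v0=E3 v1=C4 (m6)
bar 4: v0=D3 v1=F3 (m3)
bar 5: v0=C3 v1=A3 (M6)
bar 6: v0=D3 v1=D4 (P8)
bar 7: v0=C3 v1=A3 (M6)
bar 8: v0=A2 v1=F3 (m6)
bar 9: v0=A3 v1=F4 (m6)
bar 10: v0=G3 v1=G4 (P8)
  R2 @ bar2.0: F3/D4 M6 -> D3/A3 P5 similar
  R2 @ bar6.0: C3/A3 M6 -> D3/D4 P8 similar
  R1 @ bar10.0: A3/A4 P8 -> G3/G4 P8 similar

No (3 violations)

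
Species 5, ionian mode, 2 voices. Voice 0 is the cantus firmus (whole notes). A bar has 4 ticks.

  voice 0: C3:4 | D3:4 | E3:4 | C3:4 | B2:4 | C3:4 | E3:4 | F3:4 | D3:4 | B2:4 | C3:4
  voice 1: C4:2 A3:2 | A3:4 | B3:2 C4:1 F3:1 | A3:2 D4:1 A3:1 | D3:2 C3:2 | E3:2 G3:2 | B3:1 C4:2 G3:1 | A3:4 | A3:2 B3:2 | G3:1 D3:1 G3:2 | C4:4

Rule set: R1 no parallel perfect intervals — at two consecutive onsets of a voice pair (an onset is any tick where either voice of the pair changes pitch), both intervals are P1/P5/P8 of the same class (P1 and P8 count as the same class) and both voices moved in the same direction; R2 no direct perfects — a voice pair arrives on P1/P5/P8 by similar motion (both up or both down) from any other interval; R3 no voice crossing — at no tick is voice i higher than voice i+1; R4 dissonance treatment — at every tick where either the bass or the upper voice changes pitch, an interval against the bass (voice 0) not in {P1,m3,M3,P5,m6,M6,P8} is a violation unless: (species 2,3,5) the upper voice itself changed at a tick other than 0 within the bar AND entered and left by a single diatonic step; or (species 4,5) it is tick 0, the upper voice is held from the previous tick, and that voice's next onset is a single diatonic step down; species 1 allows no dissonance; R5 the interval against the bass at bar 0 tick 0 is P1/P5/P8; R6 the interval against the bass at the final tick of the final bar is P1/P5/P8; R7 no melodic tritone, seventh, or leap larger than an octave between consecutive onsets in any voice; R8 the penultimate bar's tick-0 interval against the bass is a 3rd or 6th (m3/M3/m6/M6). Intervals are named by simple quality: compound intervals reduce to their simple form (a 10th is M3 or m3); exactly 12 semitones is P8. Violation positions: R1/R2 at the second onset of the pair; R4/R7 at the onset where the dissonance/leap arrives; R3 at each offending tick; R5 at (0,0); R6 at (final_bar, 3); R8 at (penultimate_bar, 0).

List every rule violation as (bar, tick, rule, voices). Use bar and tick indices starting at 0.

bar 0: v0=C3 v1=C4 downbeat P8
bar 1: v0=D3 v1=A3 downbeat P5
bar 2: v0=E3 v1=B3 downbeat P5
bar 3: v0=C3 v1=A3 downbeat M6
bar 4: v0=B2 v1=D3 downbeat m3
bar 5: v0=C3 v1=E3 downbeat M3
bar 6: v0=E3 v1=B3 downbeat P5
bar 7: v0=F3 v1=A3 downbeat M3
bar 8: v0=D3 v1=A3 downbeat P5
bar 9: v0=B2 v1=G3 downbeat m6
bar 10: v0=C3 v1=C4 downbeat P8
  -> R1 @ bar 2 tick 0 v(0, 1): D3/A3 P5 -> E3/B3 P5 similar
  -> R4 @ bar 2 tick 3 v(0, 1): E3/F3 m2 untreated
  -> R4 @ bar 3 tick 2 v(0, 1): C3/D4 M2 untreated
  -> R4 @ bar 4 tick 2 v(0, 1): B2/C3 m2 untreated
  -> R1 @ bar 6 tick 0 v(0, 1): C3/G3 P5 -> E3/B3 P5 similar
  -> R2 @ bar 10 tick 0 v(0, 1): B2/G3 m6 -> C3/C4 P8 similar

(2, 0, R1, (0, 1))
(2, 3, R4, (0, 1))
(3, 2, R4, (0, 1))
(4, 2, R4, (0, 1))
(6, 0, R1, (0, 1))
(10, 0, R2, (0, 1))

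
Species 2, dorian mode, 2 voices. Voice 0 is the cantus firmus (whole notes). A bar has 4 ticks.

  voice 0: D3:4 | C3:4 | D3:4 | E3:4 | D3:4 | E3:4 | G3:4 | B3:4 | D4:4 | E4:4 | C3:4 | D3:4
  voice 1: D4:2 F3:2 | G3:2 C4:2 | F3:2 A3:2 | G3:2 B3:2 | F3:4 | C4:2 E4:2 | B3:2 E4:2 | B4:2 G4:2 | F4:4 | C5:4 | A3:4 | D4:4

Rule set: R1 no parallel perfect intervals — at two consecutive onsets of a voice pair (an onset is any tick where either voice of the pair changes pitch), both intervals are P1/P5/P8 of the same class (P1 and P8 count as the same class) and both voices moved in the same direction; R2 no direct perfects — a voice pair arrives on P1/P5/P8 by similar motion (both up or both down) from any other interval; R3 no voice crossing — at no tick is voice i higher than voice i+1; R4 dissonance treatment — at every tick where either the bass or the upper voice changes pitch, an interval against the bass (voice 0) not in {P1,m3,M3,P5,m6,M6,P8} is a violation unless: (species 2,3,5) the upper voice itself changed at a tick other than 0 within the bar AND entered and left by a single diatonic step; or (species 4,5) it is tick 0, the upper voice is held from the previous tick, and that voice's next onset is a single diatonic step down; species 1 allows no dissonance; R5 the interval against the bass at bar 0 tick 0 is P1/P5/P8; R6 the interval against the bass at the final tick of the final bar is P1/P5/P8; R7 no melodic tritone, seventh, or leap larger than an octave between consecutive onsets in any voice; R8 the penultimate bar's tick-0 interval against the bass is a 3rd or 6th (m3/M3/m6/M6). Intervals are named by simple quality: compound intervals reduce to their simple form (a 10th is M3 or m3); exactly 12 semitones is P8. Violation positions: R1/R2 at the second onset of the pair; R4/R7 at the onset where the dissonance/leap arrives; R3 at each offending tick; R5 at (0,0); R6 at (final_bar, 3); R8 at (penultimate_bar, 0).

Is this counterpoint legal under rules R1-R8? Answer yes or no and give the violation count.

No (5 violations)

bar 0: v0=D3 v1=D4 (P8)
bar 1: v0=C3 v1=G3 (P5)
bar 2: v0=D3 v1=F3 (m3)
bar 3: v0=E3 v1=G3 (m3)
bar 4: v0=D3 v1=F3 (m3)
bar 5: v0=E3 v1=C4 (m6)
bar 6: v0=G3 v1=B3 (M3)
bar 7: v0=B3 v1=B4 (P8)
bar 8: v0=D4 v1=F4 (m3)
bar 9: v0=E4 v1=C5 (m6)
bar 10: v0=C3 v1=A3 (M6)
bar 11: v0=D3 v1=D4 (P8)
  R7 @ bar4.0: B3->F3 leap 6st
  R2 @ bar7.0: G3/E4 M6 -> B3/B4 P8 similar
  R7 @ bar10.0: E4->C3 leap 16st
  R7 @ bar10.0: C5->A3 leap 15st
  R2 @ bar11.0: C3/A3 M6 -> D3/D4 P8 similar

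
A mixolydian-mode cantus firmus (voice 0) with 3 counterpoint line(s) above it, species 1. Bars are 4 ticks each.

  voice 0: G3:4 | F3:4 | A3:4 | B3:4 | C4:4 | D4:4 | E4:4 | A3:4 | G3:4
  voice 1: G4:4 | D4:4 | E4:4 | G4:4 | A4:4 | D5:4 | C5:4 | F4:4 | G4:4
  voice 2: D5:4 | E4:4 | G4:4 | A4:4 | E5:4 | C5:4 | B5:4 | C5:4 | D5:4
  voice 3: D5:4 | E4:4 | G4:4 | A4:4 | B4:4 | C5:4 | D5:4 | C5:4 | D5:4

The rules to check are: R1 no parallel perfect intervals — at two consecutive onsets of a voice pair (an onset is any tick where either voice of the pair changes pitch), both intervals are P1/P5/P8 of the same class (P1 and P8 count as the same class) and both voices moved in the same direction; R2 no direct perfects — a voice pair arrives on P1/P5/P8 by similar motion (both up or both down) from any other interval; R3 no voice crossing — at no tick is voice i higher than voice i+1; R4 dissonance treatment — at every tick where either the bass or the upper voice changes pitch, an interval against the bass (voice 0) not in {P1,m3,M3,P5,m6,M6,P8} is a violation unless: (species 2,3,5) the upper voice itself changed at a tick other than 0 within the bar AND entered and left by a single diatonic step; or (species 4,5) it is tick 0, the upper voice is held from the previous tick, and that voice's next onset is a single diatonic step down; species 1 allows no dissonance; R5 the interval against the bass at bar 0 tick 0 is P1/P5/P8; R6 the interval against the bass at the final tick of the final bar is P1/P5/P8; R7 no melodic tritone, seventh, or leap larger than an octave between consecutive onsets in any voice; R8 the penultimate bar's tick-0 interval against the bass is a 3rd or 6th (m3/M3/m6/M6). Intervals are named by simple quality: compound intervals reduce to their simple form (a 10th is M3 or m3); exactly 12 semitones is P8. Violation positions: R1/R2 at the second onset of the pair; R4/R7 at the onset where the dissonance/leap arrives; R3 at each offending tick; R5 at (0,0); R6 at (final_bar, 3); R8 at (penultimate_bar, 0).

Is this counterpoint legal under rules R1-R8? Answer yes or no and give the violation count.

No (39 violations)

bar 0: v0=G3 v1=G4 v2=D5 v3=D5 (P5)
bar 1: v0=F3 v1=D4 v2=E4 v3=E4 (M7)
bar 2: v0=A3 v1=E4 v2=G4 v3=G4 (m7)
bar 3: v0=B3 v1=G4 v2=A4 v3=A4 (m7)
bar 4: v0=C4 v1=A4 v2=E5 v3=B4 (M7)
bar 5: v0=D4 v1=D5 v2=C5 v3=C5 (m7)
bar 6: v0=E4 v1=C5 v2=B5 v3=D5 (m7)
bar 7: v0=A3 v1=F4 v2=C5 v3=C5 (m3)
bar 8: v0=G3 v1=G4 v2=D5 v3=D5 (P5)
  R1 @ bar1.0: D5/D5 P1 -> E4/E4 P1 similar
  R4 @ bar1.0: F3/E4 M7 untreated
  R4 @ bar1.0: F3/E4 M7 untreated
  R7 @ bar1.0: D5->E4 leap 10st
  R7 @ bar1.0: D5->E4 leap 10st
  R1 @ bar2.0: E4/E4 P1 -> G4/G4 P1 similar
  R2 @ bar2.0: F3/D4 M6 -> A3/E4 P5 similar
  R4 @ bar2.0: A3/G4 m7 untreated
  R4 @ bar2.0: A3/G4 m7 untreated
  R1 @ bar3.0: G4/G4 P1 -> A4/A4 P1 similar
  R4 @ bar3.0: B3/A4 m7 untreated
  R4 @ bar3.0: B3/A4 m7 untreated
  R2 @ bar4.0: G4/A4 M2 -> A4/E5 P5 similar
  R3 @ bar4.0: E5 above B4
  R4 @ bar4.0: C4/B4 M7 untreated
  R3 @ bar4.1: E5 above B4
  R3 @ bar4.2: E5 above B4
  R3 @ bar4.3: E5 above B4
  R2 @ bar5.0: C4/A4 M6 -> D4/D5 P8 similar
  R3 @ bar5.0: D5 above C5
  R4 @ bar5.0: D4/C5 m7 untreated
  R4 @ bar5.0: D4/C5 m7 untreated
  R3 @ bar5.1: D5 above C5
  R3 @ bar5.2: D5 above C5
  R3 @ bar5.3: D5 above C5
  R2 @ bar6.0: D4/C5 m7 -> E4/B5 P5 similar
  R3 @ bar6.0: B5 above D5
  R4 @ bar6.0: E4/D5 m7 untreated
  R7 @ bar6.0: C5->B5 leap 11st
  R3 @ bar6.1: B5 above D5
  R3 @ bar6.2: B5 above D5
  R3 @ bar6.3: B5 above D5
  R2 @ bar7.0: C5/B5 M7 -> F4/C5 P5 similar
  R2 @ bar7.0: C5/D5 M2 -> F4/C5 P5 similar
  R2 @ bar7.0: B5/D5 M6 -> C5/C5 P1 similar
  R7 @ bar7.0: B5->C5 leap 11st
  R1 @ bar8.0: F4/C5 P5 -> G4/D5 P5 similar
  R1 @ bar8.0: F4/C5 P5 -> G4/D5 P5 similar
  R1 @ bar8.0: C5/C5 P1 -> D5/D5 P1 similar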